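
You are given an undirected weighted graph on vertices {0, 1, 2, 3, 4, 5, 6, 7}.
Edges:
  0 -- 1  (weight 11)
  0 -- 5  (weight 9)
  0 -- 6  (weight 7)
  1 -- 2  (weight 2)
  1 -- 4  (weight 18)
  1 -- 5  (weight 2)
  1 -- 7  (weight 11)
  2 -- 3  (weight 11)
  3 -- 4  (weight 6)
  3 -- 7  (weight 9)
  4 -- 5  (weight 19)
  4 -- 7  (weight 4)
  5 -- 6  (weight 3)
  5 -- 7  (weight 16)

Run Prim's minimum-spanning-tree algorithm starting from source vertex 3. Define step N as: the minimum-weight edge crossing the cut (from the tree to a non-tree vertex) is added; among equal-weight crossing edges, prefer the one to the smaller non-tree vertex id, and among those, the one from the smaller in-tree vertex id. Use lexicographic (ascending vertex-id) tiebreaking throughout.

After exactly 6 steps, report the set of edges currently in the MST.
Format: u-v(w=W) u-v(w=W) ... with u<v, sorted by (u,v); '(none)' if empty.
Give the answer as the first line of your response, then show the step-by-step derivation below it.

1-2(w=2) 1-5(w=2) 1-7(w=11) 3-4(w=6) 4-7(w=4) 5-6(w=3)

step 1: add edge 3-4 (w=6); MST = {3-4(w=6)}
step 2: add edge 4-7 (w=4); MST = {3-4(w=6) 4-7(w=4)}
step 3: add edge 1-7 (w=11); MST = {1-7(w=11) 3-4(w=6) 4-7(w=4)}
step 4: add edge 1-2 (w=2); MST = {1-2(w=2) 1-7(w=11) 3-4(w=6) 4-7(w=4)}
step 5: add edge 1-5 (w=2); MST = {1-2(w=2) 1-5(w=2) 1-7(w=11) 3-4(w=6) 4-7(w=4)}
step 6: add edge 5-6 (w=3); MST = {1-2(w=2) 1-5(w=2) 1-7(w=11) 3-4(w=6) 4-7(w=4) 5-6(w=3)}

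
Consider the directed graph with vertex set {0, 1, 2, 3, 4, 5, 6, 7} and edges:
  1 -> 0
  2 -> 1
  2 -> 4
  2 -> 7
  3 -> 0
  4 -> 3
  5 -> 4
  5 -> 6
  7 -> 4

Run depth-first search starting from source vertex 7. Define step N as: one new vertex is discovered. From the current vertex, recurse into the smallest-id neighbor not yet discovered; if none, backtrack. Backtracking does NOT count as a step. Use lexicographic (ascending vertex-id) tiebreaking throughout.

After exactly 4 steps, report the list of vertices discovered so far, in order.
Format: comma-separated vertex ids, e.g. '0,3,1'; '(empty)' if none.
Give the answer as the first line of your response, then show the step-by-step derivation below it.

7,4,3,0

step 1: discover 7; path=7; order=7
step 2: discover 4; path=7>4; order=7,4
step 3: discover 3; path=7>4>3; order=7,4,3
step 4: discover 0; path=7>4>3>0; order=7,4,3,0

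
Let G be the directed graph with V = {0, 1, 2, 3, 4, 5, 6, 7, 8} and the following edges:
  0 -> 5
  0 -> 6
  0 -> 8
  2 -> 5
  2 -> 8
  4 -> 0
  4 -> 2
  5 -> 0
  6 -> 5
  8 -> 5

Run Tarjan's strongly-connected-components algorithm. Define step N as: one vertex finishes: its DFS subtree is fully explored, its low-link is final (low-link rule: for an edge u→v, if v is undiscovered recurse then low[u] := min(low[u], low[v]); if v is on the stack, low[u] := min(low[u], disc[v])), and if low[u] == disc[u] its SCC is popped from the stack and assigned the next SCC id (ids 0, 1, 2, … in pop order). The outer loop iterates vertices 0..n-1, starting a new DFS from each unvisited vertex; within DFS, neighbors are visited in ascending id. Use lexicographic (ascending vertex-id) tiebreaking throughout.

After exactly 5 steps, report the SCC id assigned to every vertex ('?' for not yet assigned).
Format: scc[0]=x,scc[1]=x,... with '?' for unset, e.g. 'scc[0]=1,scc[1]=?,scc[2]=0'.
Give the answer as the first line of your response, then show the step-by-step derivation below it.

scc[0]=0,scc[1]=1,scc[2]=?,scc[3]=?,scc[4]=?,scc[5]=0,scc[6]=0,scc[7]=?,scc[8]=0

step 1: low=(low[0]=0,low[1]=?,low[2]=?,low[3]=?,low[4]=?,low[5]=0,low[6]=?,low[7]=?,low[8]=?); scc=(scc[0]=?,scc[1]=?,scc[2]=?,scc[3]=?,scc[4]=?,scc[5]=?,scc[6]=?,scc[7]=?,scc[8]=?)
step 2: low=(low[0]=0,low[1]=?,low[2]=?,low[3]=?,low[4]=?,low[5]=0,low[6]=1,low[7]=?,low[8]=?); scc=(scc[0]=?,scc[1]=?,scc[2]=?,scc[3]=?,scc[4]=?,scc[5]=?,scc[6]=?,scc[7]=?,scc[8]=?)
step 3: low=(low[0]=0,low[1]=?,low[2]=?,low[3]=?,low[4]=?,low[5]=0,low[6]=1,low[7]=?,low[8]=1); scc=(scc[0]=?,scc[1]=?,scc[2]=?,scc[3]=?,scc[4]=?,scc[5]=?,scc[6]=?,scc[7]=?,scc[8]=?)
step 4: low=(low[0]=0,low[1]=?,low[2]=?,low[3]=?,low[4]=?,low[5]=0,low[6]=1,low[7]=?,low[8]=1); scc=(scc[0]=0,scc[1]=?,scc[2]=?,scc[3]=?,scc[4]=?,scc[5]=0,scc[6]=0,scc[7]=?,scc[8]=0)
step 5: low=(low[0]=0,low[1]=4,low[2]=?,low[3]=?,low[4]=?,low[5]=0,low[6]=1,low[7]=?,low[8]=1); scc=(scc[0]=0,scc[1]=1,scc[2]=?,scc[3]=?,scc[4]=?,scc[5]=0,scc[6]=0,scc[7]=?,scc[8]=0)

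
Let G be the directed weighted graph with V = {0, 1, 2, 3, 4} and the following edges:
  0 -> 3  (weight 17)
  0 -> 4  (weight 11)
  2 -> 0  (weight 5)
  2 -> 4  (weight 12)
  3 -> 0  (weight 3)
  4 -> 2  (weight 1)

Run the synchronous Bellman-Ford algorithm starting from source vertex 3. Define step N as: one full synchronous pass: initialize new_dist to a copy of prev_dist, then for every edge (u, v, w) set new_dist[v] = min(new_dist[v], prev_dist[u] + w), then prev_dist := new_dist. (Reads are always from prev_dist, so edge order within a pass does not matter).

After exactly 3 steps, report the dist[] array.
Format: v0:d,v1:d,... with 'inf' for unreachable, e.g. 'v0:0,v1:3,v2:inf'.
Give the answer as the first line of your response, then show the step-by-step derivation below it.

v0:3,v1:inf,v2:15,v3:0,v4:14

step 1: dist = v0:3,v1:inf,v2:inf,v3:0,v4:inf
step 2: dist = v0:3,v1:inf,v2:inf,v3:0,v4:14
step 3: dist = v0:3,v1:inf,v2:15,v3:0,v4:14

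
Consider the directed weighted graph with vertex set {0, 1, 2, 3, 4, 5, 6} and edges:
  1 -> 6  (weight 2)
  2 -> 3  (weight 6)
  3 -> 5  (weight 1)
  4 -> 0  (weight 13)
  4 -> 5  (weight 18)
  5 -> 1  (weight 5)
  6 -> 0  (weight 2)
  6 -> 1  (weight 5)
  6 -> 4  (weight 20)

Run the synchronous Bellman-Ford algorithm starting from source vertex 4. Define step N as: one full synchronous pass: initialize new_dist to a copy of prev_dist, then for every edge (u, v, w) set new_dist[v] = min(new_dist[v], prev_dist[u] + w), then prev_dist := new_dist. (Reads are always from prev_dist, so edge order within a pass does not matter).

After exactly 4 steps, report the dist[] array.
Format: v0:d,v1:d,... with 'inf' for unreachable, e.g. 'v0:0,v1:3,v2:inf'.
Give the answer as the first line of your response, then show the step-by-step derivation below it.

v0:13,v1:23,v2:inf,v3:inf,v4:0,v5:18,v6:25

step 1: dist = v0:13,v1:inf,v2:inf,v3:inf,v4:0,v5:18,v6:inf
step 2: dist = v0:13,v1:23,v2:inf,v3:inf,v4:0,v5:18,v6:inf
step 3: dist = v0:13,v1:23,v2:inf,v3:inf,v4:0,v5:18,v6:25
step 4: dist = v0:13,v1:23,v2:inf,v3:inf,v4:0,v5:18,v6:25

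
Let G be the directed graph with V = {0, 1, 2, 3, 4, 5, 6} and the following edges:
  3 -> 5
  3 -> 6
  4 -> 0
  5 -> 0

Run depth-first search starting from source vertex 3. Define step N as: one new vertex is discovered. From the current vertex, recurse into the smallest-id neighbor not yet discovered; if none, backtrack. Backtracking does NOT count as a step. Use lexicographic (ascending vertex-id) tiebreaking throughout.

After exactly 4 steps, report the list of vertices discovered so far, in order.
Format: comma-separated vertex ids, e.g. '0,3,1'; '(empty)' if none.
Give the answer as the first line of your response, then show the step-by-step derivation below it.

3,5,0,6

step 1: discover 3; path=3; order=3
step 2: discover 5; path=3>5; order=3,5
step 3: discover 0; path=3>5>0; order=3,5,0
step 4: discover 6; path=3>6; order=3,5,0,6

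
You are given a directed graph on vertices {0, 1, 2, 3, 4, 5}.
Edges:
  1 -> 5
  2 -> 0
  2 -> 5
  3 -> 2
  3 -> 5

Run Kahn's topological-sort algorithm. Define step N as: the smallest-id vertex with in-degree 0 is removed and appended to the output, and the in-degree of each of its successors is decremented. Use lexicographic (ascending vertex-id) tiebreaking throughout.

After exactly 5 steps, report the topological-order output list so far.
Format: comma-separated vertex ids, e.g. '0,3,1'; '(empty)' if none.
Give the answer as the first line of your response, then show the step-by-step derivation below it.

1,3,2,0,4

step 1: output 1; order=[1]; indeg=(1,0,1,0,0,2)
step 2: output 3; order=[1,3]; indeg=(1,0,0,0,0,1)
step 3: output 2; order=[1,3,2]; indeg=(0,0,0,0,0,0)
step 4: output 0; order=[1,3,2,0]; indeg=(0,0,0,0,0,0)
step 5: output 4; order=[1,3,2,0,4]; indeg=(0,0,0,0,0,0)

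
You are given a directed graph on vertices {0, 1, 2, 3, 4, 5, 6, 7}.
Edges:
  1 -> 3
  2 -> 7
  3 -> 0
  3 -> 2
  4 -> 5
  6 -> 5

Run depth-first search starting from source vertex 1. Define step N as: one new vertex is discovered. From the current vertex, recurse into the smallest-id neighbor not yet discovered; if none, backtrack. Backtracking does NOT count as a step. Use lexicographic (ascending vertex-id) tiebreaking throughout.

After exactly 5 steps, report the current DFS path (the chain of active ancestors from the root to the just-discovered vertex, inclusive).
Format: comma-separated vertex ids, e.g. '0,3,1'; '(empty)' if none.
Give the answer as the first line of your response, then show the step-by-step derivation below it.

1,3,2,7

step 1: discover 1; path=1; order=1
step 2: discover 3; path=1>3; order=1,3
step 3: discover 0; path=1>3>0; order=1,3,0
step 4: discover 2; path=1>3>2; order=1,3,0,2
step 5: discover 7; path=1>3>2>7; order=1,3,0,2,7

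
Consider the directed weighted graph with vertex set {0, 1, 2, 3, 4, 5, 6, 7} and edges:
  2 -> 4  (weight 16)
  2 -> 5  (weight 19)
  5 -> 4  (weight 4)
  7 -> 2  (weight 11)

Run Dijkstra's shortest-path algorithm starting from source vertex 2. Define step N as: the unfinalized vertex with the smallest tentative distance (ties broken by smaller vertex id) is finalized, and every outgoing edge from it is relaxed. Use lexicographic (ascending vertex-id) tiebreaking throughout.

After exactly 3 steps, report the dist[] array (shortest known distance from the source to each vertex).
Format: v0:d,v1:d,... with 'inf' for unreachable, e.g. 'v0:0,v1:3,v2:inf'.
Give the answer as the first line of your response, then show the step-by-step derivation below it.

v0:inf,v1:inf,v2:0,v3:inf,v4:16,v5:19,v6:inf,v7:inf

step 1: dist = v0:inf,v1:inf,v2:0,v3:inf,v4:16,v5:19,v6:inf,v7:inf
step 2: dist = v0:inf,v1:inf,v2:0,v3:inf,v4:16,v5:19,v6:inf,v7:inf
step 3: dist = v0:inf,v1:inf,v2:0,v3:inf,v4:16,v5:19,v6:inf,v7:inf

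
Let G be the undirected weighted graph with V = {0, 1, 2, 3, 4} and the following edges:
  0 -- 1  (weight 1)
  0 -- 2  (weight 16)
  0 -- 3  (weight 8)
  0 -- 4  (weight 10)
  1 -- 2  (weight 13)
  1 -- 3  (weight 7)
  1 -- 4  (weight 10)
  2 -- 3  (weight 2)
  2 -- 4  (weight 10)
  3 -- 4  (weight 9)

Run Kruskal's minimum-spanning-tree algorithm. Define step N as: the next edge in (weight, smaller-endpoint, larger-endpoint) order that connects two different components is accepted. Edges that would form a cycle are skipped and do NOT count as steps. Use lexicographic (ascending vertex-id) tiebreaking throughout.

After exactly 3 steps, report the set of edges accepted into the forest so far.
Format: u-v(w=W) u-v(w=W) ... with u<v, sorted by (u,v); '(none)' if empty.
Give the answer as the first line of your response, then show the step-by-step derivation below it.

0-1(w=1) 1-3(w=7) 2-3(w=2)

step 1: add edge 0-1 (w=1); MST = {0-1(w=1)}
step 2: add edge 2-3 (w=2); MST = {0-1(w=1) 2-3(w=2)}
step 3: add edge 1-3 (w=7); MST = {0-1(w=1) 1-3(w=7) 2-3(w=2)}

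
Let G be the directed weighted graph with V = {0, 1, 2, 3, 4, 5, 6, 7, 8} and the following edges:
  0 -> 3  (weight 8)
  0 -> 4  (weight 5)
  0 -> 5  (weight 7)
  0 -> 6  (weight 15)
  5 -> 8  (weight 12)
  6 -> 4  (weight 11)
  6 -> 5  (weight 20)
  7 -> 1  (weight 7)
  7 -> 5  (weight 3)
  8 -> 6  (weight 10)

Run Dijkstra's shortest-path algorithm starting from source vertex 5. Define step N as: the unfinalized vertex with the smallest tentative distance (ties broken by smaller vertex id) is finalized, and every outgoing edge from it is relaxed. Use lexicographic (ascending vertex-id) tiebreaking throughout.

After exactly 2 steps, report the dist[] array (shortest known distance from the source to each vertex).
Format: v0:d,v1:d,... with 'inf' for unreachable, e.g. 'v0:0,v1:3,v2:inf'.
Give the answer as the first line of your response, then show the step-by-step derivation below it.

v0:inf,v1:inf,v2:inf,v3:inf,v4:inf,v5:0,v6:22,v7:inf,v8:12

step 1: dist = v0:inf,v1:inf,v2:inf,v3:inf,v4:inf,v5:0,v6:inf,v7:inf,v8:12
step 2: dist = v0:inf,v1:inf,v2:inf,v3:inf,v4:inf,v5:0,v6:22,v7:inf,v8:12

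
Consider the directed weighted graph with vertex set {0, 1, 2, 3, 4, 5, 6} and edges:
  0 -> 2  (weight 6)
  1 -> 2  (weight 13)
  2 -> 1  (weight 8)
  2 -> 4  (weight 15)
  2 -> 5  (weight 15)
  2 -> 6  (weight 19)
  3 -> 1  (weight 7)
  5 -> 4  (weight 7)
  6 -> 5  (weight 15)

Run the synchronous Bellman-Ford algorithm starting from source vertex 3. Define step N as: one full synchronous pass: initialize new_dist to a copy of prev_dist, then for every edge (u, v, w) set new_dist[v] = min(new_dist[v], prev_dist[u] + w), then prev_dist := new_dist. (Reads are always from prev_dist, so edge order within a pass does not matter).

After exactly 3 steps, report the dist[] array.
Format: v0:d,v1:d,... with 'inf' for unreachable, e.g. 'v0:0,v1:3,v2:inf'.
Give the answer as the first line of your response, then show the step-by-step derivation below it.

v0:inf,v1:7,v2:20,v3:0,v4:35,v5:35,v6:39

step 1: dist = v0:inf,v1:7,v2:inf,v3:0,v4:inf,v5:inf,v6:inf
step 2: dist = v0:inf,v1:7,v2:20,v3:0,v4:inf,v5:inf,v6:inf
step 3: dist = v0:inf,v1:7,v2:20,v3:0,v4:35,v5:35,v6:39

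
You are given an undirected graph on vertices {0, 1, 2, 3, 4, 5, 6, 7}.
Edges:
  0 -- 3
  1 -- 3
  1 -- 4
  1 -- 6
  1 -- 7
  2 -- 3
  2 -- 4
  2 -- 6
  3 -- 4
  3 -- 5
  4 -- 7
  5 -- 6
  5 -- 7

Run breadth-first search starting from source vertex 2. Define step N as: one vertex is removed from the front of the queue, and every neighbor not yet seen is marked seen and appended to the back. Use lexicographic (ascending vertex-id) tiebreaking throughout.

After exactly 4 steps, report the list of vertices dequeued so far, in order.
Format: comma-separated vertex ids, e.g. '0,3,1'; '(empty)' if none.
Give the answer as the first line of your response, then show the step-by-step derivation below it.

2,3,4,6

step 1: dequeue 2; queue=[3,4,6]; order=2
step 2: dequeue 3; queue=[4,6,0,1,5]; order=2,3
step 3: dequeue 4; queue=[6,0,1,5,7]; order=2,3,4
step 4: dequeue 6; queue=[0,1,5,7]; order=2,3,4,6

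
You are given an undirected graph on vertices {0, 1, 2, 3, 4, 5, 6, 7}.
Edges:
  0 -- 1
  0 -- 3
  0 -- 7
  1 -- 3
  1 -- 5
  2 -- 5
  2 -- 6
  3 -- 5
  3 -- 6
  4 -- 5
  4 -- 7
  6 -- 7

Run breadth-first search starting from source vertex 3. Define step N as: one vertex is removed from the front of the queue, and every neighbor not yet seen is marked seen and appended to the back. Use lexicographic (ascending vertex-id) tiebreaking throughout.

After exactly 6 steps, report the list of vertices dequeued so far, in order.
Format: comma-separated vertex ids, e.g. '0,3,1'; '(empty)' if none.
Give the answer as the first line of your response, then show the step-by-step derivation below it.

3,0,1,5,6,7

step 1: dequeue 3; queue=[0,1,5,6]; order=3
step 2: dequeue 0; queue=[1,5,6,7]; order=3,0
step 3: dequeue 1; queue=[5,6,7]; order=3,0,1
step 4: dequeue 5; queue=[6,7,2,4]; order=3,0,1,5
step 5: dequeue 6; queue=[7,2,4]; order=3,0,1,5,6
step 6: dequeue 7; queue=[2,4]; order=3,0,1,5,6,7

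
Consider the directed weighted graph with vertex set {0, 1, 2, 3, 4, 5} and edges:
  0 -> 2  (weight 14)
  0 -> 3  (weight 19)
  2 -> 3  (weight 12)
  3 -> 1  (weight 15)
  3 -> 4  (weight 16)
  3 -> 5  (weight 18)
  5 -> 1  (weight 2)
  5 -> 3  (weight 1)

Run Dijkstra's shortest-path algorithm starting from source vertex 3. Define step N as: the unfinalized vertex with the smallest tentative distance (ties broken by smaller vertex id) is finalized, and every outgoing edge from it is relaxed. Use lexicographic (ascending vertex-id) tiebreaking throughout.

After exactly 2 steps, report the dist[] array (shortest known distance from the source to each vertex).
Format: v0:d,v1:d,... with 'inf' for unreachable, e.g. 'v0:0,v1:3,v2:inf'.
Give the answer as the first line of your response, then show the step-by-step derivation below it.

v0:inf,v1:15,v2:inf,v3:0,v4:16,v5:18

step 1: dist = v0:inf,v1:15,v2:inf,v3:0,v4:16,v5:18
step 2: dist = v0:inf,v1:15,v2:inf,v3:0,v4:16,v5:18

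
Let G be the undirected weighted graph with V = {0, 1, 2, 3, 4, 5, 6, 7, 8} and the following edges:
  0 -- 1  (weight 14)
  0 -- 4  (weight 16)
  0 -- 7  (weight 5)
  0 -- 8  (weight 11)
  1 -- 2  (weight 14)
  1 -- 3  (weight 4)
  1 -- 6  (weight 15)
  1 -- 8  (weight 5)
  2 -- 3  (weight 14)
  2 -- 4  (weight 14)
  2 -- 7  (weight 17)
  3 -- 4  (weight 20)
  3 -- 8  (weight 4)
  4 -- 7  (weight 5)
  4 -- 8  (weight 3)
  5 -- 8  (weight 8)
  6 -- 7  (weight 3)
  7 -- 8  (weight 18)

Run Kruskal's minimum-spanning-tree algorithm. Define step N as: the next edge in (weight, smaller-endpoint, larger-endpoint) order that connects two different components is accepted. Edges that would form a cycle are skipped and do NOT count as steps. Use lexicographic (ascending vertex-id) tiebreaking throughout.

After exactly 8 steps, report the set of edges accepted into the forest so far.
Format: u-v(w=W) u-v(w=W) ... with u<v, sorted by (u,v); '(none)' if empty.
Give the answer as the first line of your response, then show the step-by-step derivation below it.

0-7(w=5) 1-2(w=14) 1-3(w=4) 3-8(w=4) 4-7(w=5) 4-8(w=3) 5-8(w=8) 6-7(w=3)

step 1: add edge 4-8 (w=3); MST = {4-8(w=3)}
step 2: add edge 6-7 (w=3); MST = {4-8(w=3) 6-7(w=3)}
step 3: add edge 1-3 (w=4); MST = {1-3(w=4) 4-8(w=3) 6-7(w=3)}
step 4: add edge 3-8 (w=4); MST = {1-3(w=4) 3-8(w=4) 4-8(w=3) 6-7(w=3)}
step 5: add edge 0-7 (w=5); MST = {0-7(w=5) 1-3(w=4) 3-8(w=4) 4-8(w=3) 6-7(w=3)}
step 6: add edge 4-7 (w=5); MST = {0-7(w=5) 1-3(w=4) 3-8(w=4) 4-7(w=5) 4-8(w=3) 6-7(w=3)}
step 7: add edge 5-8 (w=8); MST = {0-7(w=5) 1-3(w=4) 3-8(w=4) 4-7(w=5) 4-8(w=3) 5-8(w=8) 6-7(w=3)}
step 8: add edge 1-2 (w=14); MST = {0-7(w=5) 1-2(w=14) 1-3(w=4) 3-8(w=4) 4-7(w=5) 4-8(w=3) 5-8(w=8) 6-7(w=3)}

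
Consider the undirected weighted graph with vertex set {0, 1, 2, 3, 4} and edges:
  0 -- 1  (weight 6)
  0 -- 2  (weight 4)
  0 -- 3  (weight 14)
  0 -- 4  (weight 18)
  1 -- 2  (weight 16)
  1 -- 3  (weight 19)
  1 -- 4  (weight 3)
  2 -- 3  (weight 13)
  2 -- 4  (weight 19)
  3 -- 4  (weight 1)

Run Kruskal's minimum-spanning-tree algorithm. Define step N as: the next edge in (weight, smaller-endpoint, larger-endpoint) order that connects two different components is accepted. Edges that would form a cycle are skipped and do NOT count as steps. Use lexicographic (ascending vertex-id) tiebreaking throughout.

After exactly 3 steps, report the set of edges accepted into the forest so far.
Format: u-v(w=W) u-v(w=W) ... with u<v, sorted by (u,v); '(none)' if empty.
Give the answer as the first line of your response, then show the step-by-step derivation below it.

0-2(w=4) 1-4(w=3) 3-4(w=1)

step 1: add edge 3-4 (w=1); MST = {3-4(w=1)}
step 2: add edge 1-4 (w=3); MST = {1-4(w=3) 3-4(w=1)}
step 3: add edge 0-2 (w=4); MST = {0-2(w=4) 1-4(w=3) 3-4(w=1)}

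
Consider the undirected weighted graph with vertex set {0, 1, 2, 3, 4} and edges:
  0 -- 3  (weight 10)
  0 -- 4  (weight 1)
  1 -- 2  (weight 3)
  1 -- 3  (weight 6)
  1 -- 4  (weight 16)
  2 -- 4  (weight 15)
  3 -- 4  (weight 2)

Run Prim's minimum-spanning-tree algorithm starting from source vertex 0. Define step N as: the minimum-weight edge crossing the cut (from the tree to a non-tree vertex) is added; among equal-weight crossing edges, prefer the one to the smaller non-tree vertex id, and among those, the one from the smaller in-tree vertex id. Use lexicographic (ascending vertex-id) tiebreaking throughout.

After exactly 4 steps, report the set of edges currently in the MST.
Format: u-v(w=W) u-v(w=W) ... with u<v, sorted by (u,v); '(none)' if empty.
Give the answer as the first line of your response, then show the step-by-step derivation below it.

0-4(w=1) 1-2(w=3) 1-3(w=6) 3-4(w=2)

step 1: add edge 0-4 (w=1); MST = {0-4(w=1)}
step 2: add edge 3-4 (w=2); MST = {0-4(w=1) 3-4(w=2)}
step 3: add edge 1-3 (w=6); MST = {0-4(w=1) 1-3(w=6) 3-4(w=2)}
step 4: add edge 1-2 (w=3); MST = {0-4(w=1) 1-2(w=3) 1-3(w=6) 3-4(w=2)}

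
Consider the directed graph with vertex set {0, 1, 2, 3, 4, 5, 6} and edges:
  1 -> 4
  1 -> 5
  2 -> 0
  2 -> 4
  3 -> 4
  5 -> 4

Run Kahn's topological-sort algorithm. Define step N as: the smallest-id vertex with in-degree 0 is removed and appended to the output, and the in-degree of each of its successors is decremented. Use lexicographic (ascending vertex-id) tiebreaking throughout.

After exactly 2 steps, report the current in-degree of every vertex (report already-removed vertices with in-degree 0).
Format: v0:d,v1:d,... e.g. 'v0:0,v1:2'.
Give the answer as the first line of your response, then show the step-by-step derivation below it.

v0:0,v1:0,v2:0,v3:0,v4:2,v5:0,v6:0

step 1: output 1; order=[1]; indeg=(1,0,0,0,3,0,0)
step 2: output 2; order=[1,2]; indeg=(0,0,0,0,2,0,0)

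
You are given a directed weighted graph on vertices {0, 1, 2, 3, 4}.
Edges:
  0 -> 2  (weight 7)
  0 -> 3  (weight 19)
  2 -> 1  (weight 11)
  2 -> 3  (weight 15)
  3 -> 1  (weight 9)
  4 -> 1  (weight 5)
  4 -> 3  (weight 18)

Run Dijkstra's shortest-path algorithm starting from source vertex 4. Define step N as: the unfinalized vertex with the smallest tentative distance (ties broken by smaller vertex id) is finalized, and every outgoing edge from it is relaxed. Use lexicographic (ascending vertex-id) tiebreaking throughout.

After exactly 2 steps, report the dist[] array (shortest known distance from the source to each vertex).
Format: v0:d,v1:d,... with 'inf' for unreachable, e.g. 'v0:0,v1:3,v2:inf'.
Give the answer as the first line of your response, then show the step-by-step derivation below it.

v0:inf,v1:5,v2:inf,v3:18,v4:0

step 1: dist = v0:inf,v1:5,v2:inf,v3:18,v4:0
step 2: dist = v0:inf,v1:5,v2:inf,v3:18,v4:0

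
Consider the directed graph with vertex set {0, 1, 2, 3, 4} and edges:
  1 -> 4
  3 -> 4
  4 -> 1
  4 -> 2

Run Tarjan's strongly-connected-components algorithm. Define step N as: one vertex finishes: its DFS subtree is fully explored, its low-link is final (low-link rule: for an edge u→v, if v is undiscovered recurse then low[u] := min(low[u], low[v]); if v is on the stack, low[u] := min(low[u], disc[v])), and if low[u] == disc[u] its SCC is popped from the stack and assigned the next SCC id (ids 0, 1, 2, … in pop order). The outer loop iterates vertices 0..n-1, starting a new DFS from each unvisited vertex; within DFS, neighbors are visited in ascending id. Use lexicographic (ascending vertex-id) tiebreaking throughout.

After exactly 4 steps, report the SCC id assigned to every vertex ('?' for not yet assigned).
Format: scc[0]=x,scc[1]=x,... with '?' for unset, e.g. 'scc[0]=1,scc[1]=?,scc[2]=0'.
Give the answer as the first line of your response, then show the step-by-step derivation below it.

scc[0]=0,scc[1]=2,scc[2]=1,scc[3]=?,scc[4]=2

step 1: low=(low[0]=0,low[1]=?,low[2]=?,low[3]=?,low[4]=?); scc=(scc[0]=0,scc[1]=?,scc[2]=?,scc[3]=?,scc[4]=?)
step 2: low=(low[0]=0,low[1]=1,low[2]=3,low[3]=?,low[4]=1); scc=(scc[0]=0,scc[1]=?,scc[2]=1,scc[3]=?,scc[4]=?)
step 3: low=(low[0]=0,low[1]=1,low[2]=3,low[3]=?,low[4]=1); scc=(scc[0]=0,scc[1]=?,scc[2]=1,scc[3]=?,scc[4]=?)
step 4: low=(low[0]=0,low[1]=1,low[2]=3,low[3]=?,low[4]=1); scc=(scc[0]=0,scc[1]=2,scc[2]=1,scc[3]=?,scc[4]=2)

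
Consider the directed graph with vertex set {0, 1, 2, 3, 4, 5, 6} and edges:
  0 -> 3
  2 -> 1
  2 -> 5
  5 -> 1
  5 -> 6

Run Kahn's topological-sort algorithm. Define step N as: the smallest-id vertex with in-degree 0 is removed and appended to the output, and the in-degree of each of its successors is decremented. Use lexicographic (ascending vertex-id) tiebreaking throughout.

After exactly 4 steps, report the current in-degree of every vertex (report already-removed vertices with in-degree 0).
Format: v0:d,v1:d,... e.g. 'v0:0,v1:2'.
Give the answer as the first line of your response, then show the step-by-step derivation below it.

v0:0,v1:1,v2:0,v3:0,v4:0,v5:0,v6:1

step 1: output 0; order=[0]; indeg=(0,2,0,0,0,1,1)
step 2: output 2; order=[0,2]; indeg=(0,1,0,0,0,0,1)
step 3: output 3; order=[0,2,3]; indeg=(0,1,0,0,0,0,1)
step 4: output 4; order=[0,2,3,4]; indeg=(0,1,0,0,0,0,1)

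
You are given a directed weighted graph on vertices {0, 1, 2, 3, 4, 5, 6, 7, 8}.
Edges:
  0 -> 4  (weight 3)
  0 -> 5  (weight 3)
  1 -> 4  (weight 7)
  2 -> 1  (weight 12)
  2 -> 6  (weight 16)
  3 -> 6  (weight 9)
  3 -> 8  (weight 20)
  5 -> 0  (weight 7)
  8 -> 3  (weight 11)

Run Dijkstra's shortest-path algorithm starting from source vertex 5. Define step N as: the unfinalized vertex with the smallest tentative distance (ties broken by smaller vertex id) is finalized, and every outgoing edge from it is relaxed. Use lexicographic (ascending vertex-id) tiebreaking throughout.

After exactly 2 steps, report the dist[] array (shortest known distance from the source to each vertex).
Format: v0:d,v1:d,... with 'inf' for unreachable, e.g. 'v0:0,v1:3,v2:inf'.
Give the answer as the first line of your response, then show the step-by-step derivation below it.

v0:7,v1:inf,v2:inf,v3:inf,v4:10,v5:0,v6:inf,v7:inf,v8:inf

step 1: dist = v0:7,v1:inf,v2:inf,v3:inf,v4:inf,v5:0,v6:inf,v7:inf,v8:inf
step 2: dist = v0:7,v1:inf,v2:inf,v3:inf,v4:10,v5:0,v6:inf,v7:inf,v8:inf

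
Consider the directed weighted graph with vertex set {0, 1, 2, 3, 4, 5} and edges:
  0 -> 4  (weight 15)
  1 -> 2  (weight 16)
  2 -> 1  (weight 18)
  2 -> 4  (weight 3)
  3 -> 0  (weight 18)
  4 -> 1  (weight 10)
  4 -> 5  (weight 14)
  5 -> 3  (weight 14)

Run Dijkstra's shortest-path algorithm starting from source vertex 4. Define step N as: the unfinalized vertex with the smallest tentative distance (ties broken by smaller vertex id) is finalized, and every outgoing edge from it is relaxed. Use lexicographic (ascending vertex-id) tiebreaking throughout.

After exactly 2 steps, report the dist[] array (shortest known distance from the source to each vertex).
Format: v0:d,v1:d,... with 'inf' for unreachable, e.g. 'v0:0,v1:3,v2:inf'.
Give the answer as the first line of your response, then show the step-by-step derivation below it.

v0:inf,v1:10,v2:26,v3:inf,v4:0,v5:14

step 1: dist = v0:inf,v1:10,v2:inf,v3:inf,v4:0,v5:14
step 2: dist = v0:inf,v1:10,v2:26,v3:inf,v4:0,v5:14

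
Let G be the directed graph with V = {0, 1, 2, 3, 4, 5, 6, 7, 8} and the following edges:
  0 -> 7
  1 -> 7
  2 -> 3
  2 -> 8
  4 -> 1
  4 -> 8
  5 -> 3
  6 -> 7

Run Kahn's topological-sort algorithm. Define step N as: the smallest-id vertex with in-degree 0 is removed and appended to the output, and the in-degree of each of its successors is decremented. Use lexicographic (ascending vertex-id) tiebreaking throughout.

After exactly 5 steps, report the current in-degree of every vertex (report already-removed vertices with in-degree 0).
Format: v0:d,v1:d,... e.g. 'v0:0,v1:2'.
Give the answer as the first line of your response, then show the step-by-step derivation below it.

v0:0,v1:0,v2:0,v3:0,v4:0,v5:0,v6:0,v7:1,v8:0

step 1: output 0; order=[0]; indeg=(0,1,0,2,0,0,0,2,2)
step 2: output 2; order=[0,2]; indeg=(0,1,0,1,0,0,0,2,1)
step 3: output 4; order=[0,2,4]; indeg=(0,0,0,1,0,0,0,2,0)
step 4: output 1; order=[0,2,4,1]; indeg=(0,0,0,1,0,0,0,1,0)
step 5: output 5; order=[0,2,4,1,5]; indeg=(0,0,0,0,0,0,0,1,0)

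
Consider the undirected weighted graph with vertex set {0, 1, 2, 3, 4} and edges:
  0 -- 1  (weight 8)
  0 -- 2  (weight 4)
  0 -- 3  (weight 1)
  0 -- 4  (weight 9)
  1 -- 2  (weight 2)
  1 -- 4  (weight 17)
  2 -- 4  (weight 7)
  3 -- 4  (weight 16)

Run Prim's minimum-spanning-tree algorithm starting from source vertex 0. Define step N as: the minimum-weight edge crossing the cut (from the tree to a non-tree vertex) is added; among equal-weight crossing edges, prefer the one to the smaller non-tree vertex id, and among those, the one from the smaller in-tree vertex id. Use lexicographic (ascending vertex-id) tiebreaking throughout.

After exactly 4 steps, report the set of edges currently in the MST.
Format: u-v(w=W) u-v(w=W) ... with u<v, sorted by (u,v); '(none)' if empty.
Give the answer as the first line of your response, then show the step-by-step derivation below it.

0-2(w=4) 0-3(w=1) 1-2(w=2) 2-4(w=7)

step 1: add edge 0-3 (w=1); MST = {0-3(w=1)}
step 2: add edge 0-2 (w=4); MST = {0-2(w=4) 0-3(w=1)}
step 3: add edge 1-2 (w=2); MST = {0-2(w=4) 0-3(w=1) 1-2(w=2)}
step 4: add edge 2-4 (w=7); MST = {0-2(w=4) 0-3(w=1) 1-2(w=2) 2-4(w=7)}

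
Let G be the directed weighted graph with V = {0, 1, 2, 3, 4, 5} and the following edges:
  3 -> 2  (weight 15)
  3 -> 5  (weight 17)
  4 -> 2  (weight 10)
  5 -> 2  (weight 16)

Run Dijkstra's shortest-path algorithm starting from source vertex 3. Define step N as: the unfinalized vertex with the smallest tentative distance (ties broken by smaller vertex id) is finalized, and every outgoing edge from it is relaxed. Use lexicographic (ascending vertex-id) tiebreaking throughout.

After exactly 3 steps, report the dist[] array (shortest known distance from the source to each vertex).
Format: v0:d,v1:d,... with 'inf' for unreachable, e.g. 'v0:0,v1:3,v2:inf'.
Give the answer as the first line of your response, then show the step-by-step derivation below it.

v0:inf,v1:inf,v2:15,v3:0,v4:inf,v5:17

step 1: dist = v0:inf,v1:inf,v2:15,v3:0,v4:inf,v5:17
step 2: dist = v0:inf,v1:inf,v2:15,v3:0,v4:inf,v5:17
step 3: dist = v0:inf,v1:inf,v2:15,v3:0,v4:inf,v5:17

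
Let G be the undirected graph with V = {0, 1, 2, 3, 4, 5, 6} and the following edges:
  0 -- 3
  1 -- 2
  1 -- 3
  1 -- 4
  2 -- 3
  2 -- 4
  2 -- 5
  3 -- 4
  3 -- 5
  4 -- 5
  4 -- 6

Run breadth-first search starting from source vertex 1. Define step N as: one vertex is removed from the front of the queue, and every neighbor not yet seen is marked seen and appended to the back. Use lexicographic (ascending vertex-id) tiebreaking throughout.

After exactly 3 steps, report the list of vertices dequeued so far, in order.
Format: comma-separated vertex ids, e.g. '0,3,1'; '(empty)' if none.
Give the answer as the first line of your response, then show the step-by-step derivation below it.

1,2,3

step 1: dequeue 1; queue=[2,3,4]; order=1
step 2: dequeue 2; queue=[3,4,5]; order=1,2
step 3: dequeue 3; queue=[4,5,0]; order=1,2,3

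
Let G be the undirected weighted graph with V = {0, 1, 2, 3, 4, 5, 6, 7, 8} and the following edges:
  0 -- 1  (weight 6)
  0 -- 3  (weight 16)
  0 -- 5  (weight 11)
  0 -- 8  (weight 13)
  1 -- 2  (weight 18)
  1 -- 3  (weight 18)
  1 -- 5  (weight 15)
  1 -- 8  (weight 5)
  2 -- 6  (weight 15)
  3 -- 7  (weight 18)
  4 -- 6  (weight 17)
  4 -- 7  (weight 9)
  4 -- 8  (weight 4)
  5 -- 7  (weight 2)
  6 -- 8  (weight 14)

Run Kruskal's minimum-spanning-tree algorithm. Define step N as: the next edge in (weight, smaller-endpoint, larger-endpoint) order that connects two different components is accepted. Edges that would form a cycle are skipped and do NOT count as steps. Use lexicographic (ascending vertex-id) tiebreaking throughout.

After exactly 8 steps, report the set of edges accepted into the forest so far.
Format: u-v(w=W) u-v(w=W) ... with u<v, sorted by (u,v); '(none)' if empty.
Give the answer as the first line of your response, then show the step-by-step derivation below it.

0-1(w=6) 0-3(w=16) 1-8(w=5) 2-6(w=15) 4-7(w=9) 4-8(w=4) 5-7(w=2) 6-8(w=14)

step 1: add edge 5-7 (w=2); MST = {5-7(w=2)}
step 2: add edge 4-8 (w=4); MST = {4-8(w=4) 5-7(w=2)}
step 3: add edge 1-8 (w=5); MST = {1-8(w=5) 4-8(w=4) 5-7(w=2)}
step 4: add edge 0-1 (w=6); MST = {0-1(w=6) 1-8(w=5) 4-8(w=4) 5-7(w=2)}
step 5: add edge 4-7 (w=9); MST = {0-1(w=6) 1-8(w=5) 4-7(w=9) 4-8(w=4) 5-7(w=2)}
step 6: add edge 6-8 (w=14); MST = {0-1(w=6) 1-8(w=5) 4-7(w=9) 4-8(w=4) 5-7(w=2) 6-8(w=14)}
step 7: add edge 2-6 (w=15); MST = {0-1(w=6) 1-8(w=5) 2-6(w=15) 4-7(w=9) 4-8(w=4) 5-7(w=2) 6-8(w=14)}
step 8: add edge 0-3 (w=16); MST = {0-1(w=6) 0-3(w=16) 1-8(w=5) 2-6(w=15) 4-7(w=9) 4-8(w=4) 5-7(w=2) 6-8(w=14)}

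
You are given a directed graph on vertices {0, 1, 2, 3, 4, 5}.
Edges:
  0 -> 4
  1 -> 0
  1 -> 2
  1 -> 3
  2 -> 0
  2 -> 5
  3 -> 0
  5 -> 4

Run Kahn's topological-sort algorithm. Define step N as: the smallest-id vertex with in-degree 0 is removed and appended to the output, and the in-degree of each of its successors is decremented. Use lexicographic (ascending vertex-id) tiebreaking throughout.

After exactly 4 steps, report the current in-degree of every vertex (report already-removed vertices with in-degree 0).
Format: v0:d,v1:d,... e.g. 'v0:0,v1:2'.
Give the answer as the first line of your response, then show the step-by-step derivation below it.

v0:0,v1:0,v2:0,v3:0,v4:1,v5:0

step 1: output 1; order=[1]; indeg=(2,0,0,0,2,1)
step 2: output 2; order=[1,2]; indeg=(1,0,0,0,2,0)
step 3: output 3; order=[1,2,3]; indeg=(0,0,0,0,2,0)
step 4: output 0; order=[1,2,3,0]; indeg=(0,0,0,0,1,0)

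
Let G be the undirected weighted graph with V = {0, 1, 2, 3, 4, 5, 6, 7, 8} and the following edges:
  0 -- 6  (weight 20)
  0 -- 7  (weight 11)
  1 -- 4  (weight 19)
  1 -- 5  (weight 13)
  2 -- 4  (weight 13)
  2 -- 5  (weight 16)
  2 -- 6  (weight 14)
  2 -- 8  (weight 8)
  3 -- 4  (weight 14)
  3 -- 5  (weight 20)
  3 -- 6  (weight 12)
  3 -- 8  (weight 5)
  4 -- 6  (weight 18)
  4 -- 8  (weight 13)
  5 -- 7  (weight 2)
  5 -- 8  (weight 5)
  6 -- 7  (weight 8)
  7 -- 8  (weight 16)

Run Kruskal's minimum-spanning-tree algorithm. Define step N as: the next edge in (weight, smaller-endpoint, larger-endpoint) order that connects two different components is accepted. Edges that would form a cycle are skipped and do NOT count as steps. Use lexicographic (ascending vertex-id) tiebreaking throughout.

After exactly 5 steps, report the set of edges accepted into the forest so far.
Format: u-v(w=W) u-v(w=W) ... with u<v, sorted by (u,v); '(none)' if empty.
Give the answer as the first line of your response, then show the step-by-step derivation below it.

2-8(w=8) 3-8(w=5) 5-7(w=2) 5-8(w=5) 6-7(w=8)

step 1: add edge 5-7 (w=2); MST = {5-7(w=2)}
step 2: add edge 3-8 (w=5); MST = {3-8(w=5) 5-7(w=2)}
step 3: add edge 5-8 (w=5); MST = {3-8(w=5) 5-7(w=2) 5-8(w=5)}
step 4: add edge 2-8 (w=8); MST = {2-8(w=8) 3-8(w=5) 5-7(w=2) 5-8(w=5)}
step 5: add edge 6-7 (w=8); MST = {2-8(w=8) 3-8(w=5) 5-7(w=2) 5-8(w=5) 6-7(w=8)}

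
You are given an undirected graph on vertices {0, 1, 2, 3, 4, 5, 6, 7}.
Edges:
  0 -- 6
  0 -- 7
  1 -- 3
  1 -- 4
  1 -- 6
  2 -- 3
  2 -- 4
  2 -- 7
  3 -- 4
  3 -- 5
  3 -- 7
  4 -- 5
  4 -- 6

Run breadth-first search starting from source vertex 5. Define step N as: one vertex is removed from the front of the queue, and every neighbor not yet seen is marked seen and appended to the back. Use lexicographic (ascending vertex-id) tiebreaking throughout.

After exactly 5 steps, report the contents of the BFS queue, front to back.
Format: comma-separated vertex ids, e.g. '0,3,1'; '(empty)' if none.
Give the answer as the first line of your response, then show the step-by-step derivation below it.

7,6

step 1: dequeue 5; queue=[3,4]; order=5
step 2: dequeue 3; queue=[4,1,2,7]; order=5,3
step 3: dequeue 4; queue=[1,2,7,6]; order=5,3,4
step 4: dequeue 1; queue=[2,7,6]; order=5,3,4,1
step 5: dequeue 2; queue=[7,6]; order=5,3,4,1,2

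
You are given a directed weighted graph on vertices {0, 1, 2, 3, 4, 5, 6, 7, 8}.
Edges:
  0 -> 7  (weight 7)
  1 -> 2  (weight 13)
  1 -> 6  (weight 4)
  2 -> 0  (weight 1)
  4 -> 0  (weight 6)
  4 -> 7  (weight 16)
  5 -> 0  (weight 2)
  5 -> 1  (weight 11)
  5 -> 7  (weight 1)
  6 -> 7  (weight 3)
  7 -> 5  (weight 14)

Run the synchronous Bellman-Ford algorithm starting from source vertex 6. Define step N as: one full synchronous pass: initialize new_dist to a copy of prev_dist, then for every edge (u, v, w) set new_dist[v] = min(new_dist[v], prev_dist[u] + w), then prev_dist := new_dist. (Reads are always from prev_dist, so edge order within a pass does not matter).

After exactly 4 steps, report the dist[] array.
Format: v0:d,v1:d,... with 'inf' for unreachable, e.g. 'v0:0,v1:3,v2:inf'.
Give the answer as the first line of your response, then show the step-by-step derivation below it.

v0:19,v1:28,v2:41,v3:inf,v4:inf,v5:17,v6:0,v7:3,v8:inf

step 1: dist = v0:inf,v1:inf,v2:inf,v3:inf,v4:inf,v5:inf,v6:0,v7:3,v8:inf
step 2: dist = v0:inf,v1:inf,v2:inf,v3:inf,v4:inf,v5:17,v6:0,v7:3,v8:inf
step 3: dist = v0:19,v1:28,v2:inf,v3:inf,v4:inf,v5:17,v6:0,v7:3,v8:inf
step 4: dist = v0:19,v1:28,v2:41,v3:inf,v4:inf,v5:17,v6:0,v7:3,v8:inf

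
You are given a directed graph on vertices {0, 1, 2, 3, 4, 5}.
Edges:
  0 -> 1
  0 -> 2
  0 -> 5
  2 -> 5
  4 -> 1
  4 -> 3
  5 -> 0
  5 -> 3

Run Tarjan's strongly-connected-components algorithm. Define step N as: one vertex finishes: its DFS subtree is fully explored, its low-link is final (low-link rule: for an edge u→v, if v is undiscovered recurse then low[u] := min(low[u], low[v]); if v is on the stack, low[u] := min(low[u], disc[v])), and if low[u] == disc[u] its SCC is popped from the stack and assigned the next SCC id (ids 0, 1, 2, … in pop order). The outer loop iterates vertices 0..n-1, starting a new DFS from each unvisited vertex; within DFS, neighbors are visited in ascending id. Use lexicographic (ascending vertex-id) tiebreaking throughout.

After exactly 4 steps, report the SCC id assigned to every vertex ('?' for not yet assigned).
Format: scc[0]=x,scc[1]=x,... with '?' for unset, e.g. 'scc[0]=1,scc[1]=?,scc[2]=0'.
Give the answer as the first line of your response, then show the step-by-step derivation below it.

scc[0]=?,scc[1]=0,scc[2]=?,scc[3]=1,scc[4]=?,scc[5]=?

step 1: low=(low[0]=0,low[1]=1,low[2]=?,low[3]=?,low[4]=?,low[5]=?); scc=(scc[0]=?,scc[1]=0,scc[2]=?,scc[3]=?,scc[4]=?,scc[5]=?)
step 2: low=(low[0]=0,low[1]=1,low[2]=2,low[3]=4,low[4]=?,low[5]=0); scc=(scc[0]=?,scc[1]=0,scc[2]=?,scc[3]=1,scc[4]=?,scc[5]=?)
step 3: low=(low[0]=0,low[1]=1,low[2]=2,low[3]=4,low[4]=?,low[5]=0); scc=(scc[0]=?,scc[1]=0,scc[2]=?,scc[3]=1,scc[4]=?,scc[5]=?)
step 4: low=(low[0]=0,low[1]=1,low[2]=0,low[3]=4,low[4]=?,low[5]=0); scc=(scc[0]=?,scc[1]=0,scc[2]=?,scc[3]=1,scc[4]=?,scc[5]=?)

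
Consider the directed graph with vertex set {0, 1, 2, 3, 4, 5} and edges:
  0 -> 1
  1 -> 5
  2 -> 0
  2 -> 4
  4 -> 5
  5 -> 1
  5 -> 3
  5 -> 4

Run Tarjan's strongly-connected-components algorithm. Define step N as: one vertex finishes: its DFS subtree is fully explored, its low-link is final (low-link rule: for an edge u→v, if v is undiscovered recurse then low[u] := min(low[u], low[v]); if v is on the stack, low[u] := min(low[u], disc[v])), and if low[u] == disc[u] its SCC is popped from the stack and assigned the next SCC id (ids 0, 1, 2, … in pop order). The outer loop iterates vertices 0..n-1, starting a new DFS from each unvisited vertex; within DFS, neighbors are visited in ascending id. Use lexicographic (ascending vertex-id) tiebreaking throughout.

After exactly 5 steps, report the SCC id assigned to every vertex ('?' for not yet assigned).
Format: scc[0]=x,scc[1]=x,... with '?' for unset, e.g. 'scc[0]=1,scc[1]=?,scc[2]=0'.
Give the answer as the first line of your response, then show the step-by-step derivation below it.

scc[0]=2,scc[1]=1,scc[2]=?,scc[3]=0,scc[4]=1,scc[5]=1

step 1: low=(low[0]=0,low[1]=1,low[2]=?,low[3]=3,low[4]=?,low[5]=1); scc=(scc[0]=?,scc[1]=?,scc[2]=?,scc[3]=0,scc[4]=?,scc[5]=?)
step 2: low=(low[0]=0,low[1]=1,low[2]=?,low[3]=3,low[4]=2,low[5]=1); scc=(scc[0]=?,scc[1]=?,scc[2]=?,scc[3]=0,scc[4]=?,scc[5]=?)
step 3: low=(low[0]=0,low[1]=1,low[2]=?,low[3]=3,low[4]=2,low[5]=1); scc=(scc[0]=?,scc[1]=?,scc[2]=?,scc[3]=0,scc[4]=?,scc[5]=?)
step 4: low=(low[0]=0,low[1]=1,low[2]=?,low[3]=3,low[4]=2,low[5]=1); scc=(scc[0]=?,scc[1]=1,scc[2]=?,scc[3]=0,scc[4]=1,scc[5]=1)
step 5: low=(low[0]=0,low[1]=1,low[2]=?,low[3]=3,low[4]=2,low[5]=1); scc=(scc[0]=2,scc[1]=1,scc[2]=?,scc[3]=0,scc[4]=1,scc[5]=1)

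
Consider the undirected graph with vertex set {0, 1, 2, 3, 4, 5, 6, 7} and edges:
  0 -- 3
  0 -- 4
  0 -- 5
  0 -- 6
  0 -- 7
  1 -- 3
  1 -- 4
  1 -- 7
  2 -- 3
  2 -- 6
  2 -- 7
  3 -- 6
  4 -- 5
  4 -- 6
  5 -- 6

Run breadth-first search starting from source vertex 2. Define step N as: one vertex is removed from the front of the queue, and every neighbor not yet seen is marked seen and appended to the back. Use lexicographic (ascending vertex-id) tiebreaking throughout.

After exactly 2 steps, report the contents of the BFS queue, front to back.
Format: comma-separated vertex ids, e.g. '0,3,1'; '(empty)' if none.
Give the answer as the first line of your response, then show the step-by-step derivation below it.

6,7,0,1

step 1: dequeue 2; queue=[3,6,7]; order=2
step 2: dequeue 3; queue=[6,7,0,1]; order=2,3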